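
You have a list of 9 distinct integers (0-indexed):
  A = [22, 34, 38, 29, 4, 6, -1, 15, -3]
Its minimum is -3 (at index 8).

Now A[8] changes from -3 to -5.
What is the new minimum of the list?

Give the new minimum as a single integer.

Old min = -3 (at index 8)
Change: A[8] -3 -> -5
Changed element WAS the min. Need to check: is -5 still <= all others?
  Min of remaining elements: -1
  New min = min(-5, -1) = -5

Answer: -5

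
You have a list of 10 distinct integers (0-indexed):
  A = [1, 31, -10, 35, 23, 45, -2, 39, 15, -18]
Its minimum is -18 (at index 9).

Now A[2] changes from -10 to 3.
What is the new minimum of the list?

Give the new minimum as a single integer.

Answer: -18

Derivation:
Old min = -18 (at index 9)
Change: A[2] -10 -> 3
Changed element was NOT the old min.
  New min = min(old_min, new_val) = min(-18, 3) = -18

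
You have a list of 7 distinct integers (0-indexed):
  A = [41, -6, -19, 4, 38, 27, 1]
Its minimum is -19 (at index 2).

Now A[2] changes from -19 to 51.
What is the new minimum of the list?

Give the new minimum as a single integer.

Answer: -6

Derivation:
Old min = -19 (at index 2)
Change: A[2] -19 -> 51
Changed element WAS the min. Need to check: is 51 still <= all others?
  Min of remaining elements: -6
  New min = min(51, -6) = -6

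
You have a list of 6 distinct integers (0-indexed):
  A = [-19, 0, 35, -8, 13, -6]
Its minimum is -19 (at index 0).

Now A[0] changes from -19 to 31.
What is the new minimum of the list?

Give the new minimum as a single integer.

Answer: -8

Derivation:
Old min = -19 (at index 0)
Change: A[0] -19 -> 31
Changed element WAS the min. Need to check: is 31 still <= all others?
  Min of remaining elements: -8
  New min = min(31, -8) = -8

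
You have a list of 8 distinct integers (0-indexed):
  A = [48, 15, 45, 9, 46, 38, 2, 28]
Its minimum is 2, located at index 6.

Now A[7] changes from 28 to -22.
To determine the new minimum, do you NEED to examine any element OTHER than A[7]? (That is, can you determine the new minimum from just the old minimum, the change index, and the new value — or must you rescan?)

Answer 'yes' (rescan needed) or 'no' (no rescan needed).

Old min = 2 at index 6
Change at index 7: 28 -> -22
Index 7 was NOT the min. New min = min(2, -22). No rescan of other elements needed.
Needs rescan: no

Answer: no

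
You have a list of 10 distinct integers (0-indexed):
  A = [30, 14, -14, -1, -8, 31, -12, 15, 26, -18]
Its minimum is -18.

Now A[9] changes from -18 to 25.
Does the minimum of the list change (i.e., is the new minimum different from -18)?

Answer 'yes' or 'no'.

Old min = -18
Change: A[9] -18 -> 25
Changed element was the min; new min must be rechecked.
New min = -14; changed? yes

Answer: yes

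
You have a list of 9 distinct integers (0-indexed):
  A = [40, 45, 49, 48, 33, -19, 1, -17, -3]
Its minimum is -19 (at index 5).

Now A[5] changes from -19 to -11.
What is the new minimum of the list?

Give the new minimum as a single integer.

Answer: -17

Derivation:
Old min = -19 (at index 5)
Change: A[5] -19 -> -11
Changed element WAS the min. Need to check: is -11 still <= all others?
  Min of remaining elements: -17
  New min = min(-11, -17) = -17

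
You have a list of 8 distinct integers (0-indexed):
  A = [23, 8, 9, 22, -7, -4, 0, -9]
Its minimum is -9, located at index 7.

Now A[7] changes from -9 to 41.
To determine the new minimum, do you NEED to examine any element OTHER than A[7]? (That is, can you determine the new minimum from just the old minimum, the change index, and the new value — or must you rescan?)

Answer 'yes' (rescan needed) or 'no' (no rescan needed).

Old min = -9 at index 7
Change at index 7: -9 -> 41
Index 7 WAS the min and new value 41 > old min -9. Must rescan other elements to find the new min.
Needs rescan: yes

Answer: yes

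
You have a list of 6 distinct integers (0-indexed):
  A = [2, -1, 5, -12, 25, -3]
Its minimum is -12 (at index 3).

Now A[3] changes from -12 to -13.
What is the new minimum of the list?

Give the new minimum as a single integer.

Old min = -12 (at index 3)
Change: A[3] -12 -> -13
Changed element WAS the min. Need to check: is -13 still <= all others?
  Min of remaining elements: -3
  New min = min(-13, -3) = -13

Answer: -13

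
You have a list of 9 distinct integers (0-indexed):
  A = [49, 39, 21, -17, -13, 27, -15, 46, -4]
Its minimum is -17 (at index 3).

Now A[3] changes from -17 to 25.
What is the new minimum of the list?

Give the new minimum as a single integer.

Answer: -15

Derivation:
Old min = -17 (at index 3)
Change: A[3] -17 -> 25
Changed element WAS the min. Need to check: is 25 still <= all others?
  Min of remaining elements: -15
  New min = min(25, -15) = -15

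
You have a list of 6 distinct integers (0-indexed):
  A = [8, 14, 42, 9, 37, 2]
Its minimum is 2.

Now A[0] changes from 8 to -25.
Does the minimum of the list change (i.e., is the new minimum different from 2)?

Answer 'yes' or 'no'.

Old min = 2
Change: A[0] 8 -> -25
Changed element was NOT the min; min changes only if -25 < 2.
New min = -25; changed? yes

Answer: yes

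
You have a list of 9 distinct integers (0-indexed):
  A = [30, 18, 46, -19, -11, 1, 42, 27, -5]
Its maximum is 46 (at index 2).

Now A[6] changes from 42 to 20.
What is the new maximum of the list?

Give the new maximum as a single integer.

Old max = 46 (at index 2)
Change: A[6] 42 -> 20
Changed element was NOT the old max.
  New max = max(old_max, new_val) = max(46, 20) = 46

Answer: 46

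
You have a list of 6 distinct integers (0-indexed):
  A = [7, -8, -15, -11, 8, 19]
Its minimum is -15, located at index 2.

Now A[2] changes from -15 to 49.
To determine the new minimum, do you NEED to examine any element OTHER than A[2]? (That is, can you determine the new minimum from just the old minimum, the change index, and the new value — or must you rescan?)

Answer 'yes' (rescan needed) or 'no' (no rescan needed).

Answer: yes

Derivation:
Old min = -15 at index 2
Change at index 2: -15 -> 49
Index 2 WAS the min and new value 49 > old min -15. Must rescan other elements to find the new min.
Needs rescan: yes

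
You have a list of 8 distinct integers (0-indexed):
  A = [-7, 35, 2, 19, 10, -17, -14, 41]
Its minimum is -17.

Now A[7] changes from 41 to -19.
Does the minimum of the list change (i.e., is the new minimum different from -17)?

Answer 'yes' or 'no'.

Old min = -17
Change: A[7] 41 -> -19
Changed element was NOT the min; min changes only if -19 < -17.
New min = -19; changed? yes

Answer: yes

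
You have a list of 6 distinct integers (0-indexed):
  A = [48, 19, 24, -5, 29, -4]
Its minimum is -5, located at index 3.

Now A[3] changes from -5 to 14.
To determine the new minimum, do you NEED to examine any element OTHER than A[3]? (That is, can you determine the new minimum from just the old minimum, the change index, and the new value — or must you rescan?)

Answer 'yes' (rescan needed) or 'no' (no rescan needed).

Old min = -5 at index 3
Change at index 3: -5 -> 14
Index 3 WAS the min and new value 14 > old min -5. Must rescan other elements to find the new min.
Needs rescan: yes

Answer: yes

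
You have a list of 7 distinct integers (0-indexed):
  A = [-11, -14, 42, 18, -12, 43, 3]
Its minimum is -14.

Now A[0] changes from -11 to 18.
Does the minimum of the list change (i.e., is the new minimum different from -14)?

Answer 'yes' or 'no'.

Answer: no

Derivation:
Old min = -14
Change: A[0] -11 -> 18
Changed element was NOT the min; min changes only if 18 < -14.
New min = -14; changed? no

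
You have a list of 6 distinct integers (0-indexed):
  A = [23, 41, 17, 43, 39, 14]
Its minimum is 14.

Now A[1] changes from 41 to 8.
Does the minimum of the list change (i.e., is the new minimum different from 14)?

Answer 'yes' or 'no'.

Answer: yes

Derivation:
Old min = 14
Change: A[1] 41 -> 8
Changed element was NOT the min; min changes only if 8 < 14.
New min = 8; changed? yes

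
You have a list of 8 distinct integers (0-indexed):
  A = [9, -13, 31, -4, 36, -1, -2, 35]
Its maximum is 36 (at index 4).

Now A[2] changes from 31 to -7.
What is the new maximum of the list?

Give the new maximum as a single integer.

Old max = 36 (at index 4)
Change: A[2] 31 -> -7
Changed element was NOT the old max.
  New max = max(old_max, new_val) = max(36, -7) = 36

Answer: 36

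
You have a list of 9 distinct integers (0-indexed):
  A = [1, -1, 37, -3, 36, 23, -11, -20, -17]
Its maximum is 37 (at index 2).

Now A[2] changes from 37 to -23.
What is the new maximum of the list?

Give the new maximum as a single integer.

Answer: 36

Derivation:
Old max = 37 (at index 2)
Change: A[2] 37 -> -23
Changed element WAS the max -> may need rescan.
  Max of remaining elements: 36
  New max = max(-23, 36) = 36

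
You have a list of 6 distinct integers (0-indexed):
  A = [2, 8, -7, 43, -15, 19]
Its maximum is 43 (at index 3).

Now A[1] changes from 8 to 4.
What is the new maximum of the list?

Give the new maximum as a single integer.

Answer: 43

Derivation:
Old max = 43 (at index 3)
Change: A[1] 8 -> 4
Changed element was NOT the old max.
  New max = max(old_max, new_val) = max(43, 4) = 43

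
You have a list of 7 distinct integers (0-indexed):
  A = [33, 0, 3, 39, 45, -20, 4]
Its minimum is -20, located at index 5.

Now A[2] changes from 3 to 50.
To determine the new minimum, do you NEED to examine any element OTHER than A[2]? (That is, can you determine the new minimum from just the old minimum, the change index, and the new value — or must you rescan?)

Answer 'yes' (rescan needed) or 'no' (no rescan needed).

Answer: no

Derivation:
Old min = -20 at index 5
Change at index 2: 3 -> 50
Index 2 was NOT the min. New min = min(-20, 50). No rescan of other elements needed.
Needs rescan: no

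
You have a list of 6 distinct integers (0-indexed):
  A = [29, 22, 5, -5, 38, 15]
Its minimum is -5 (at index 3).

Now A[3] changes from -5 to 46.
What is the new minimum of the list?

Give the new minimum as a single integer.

Answer: 5

Derivation:
Old min = -5 (at index 3)
Change: A[3] -5 -> 46
Changed element WAS the min. Need to check: is 46 still <= all others?
  Min of remaining elements: 5
  New min = min(46, 5) = 5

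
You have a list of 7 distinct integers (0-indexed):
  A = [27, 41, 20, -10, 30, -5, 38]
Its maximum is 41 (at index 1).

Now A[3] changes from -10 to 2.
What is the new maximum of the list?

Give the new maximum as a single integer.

Answer: 41

Derivation:
Old max = 41 (at index 1)
Change: A[3] -10 -> 2
Changed element was NOT the old max.
  New max = max(old_max, new_val) = max(41, 2) = 41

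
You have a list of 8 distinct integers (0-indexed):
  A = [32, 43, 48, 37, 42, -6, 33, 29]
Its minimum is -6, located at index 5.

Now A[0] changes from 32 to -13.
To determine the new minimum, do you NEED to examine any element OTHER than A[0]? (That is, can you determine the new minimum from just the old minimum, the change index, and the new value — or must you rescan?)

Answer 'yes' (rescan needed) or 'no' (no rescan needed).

Answer: no

Derivation:
Old min = -6 at index 5
Change at index 0: 32 -> -13
Index 0 was NOT the min. New min = min(-6, -13). No rescan of other elements needed.
Needs rescan: no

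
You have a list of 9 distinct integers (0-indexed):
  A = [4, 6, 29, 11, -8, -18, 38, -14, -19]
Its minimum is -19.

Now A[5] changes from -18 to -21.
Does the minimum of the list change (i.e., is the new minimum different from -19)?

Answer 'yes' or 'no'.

Answer: yes

Derivation:
Old min = -19
Change: A[5] -18 -> -21
Changed element was NOT the min; min changes only if -21 < -19.
New min = -21; changed? yes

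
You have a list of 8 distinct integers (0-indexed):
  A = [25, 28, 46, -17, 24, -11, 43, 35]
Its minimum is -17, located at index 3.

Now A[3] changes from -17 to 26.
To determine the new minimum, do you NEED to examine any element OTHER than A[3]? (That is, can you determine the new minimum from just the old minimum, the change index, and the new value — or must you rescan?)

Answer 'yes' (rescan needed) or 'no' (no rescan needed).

Old min = -17 at index 3
Change at index 3: -17 -> 26
Index 3 WAS the min and new value 26 > old min -17. Must rescan other elements to find the new min.
Needs rescan: yes

Answer: yes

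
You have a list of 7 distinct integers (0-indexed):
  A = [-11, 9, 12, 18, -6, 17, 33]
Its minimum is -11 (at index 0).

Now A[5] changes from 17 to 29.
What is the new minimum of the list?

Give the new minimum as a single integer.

Old min = -11 (at index 0)
Change: A[5] 17 -> 29
Changed element was NOT the old min.
  New min = min(old_min, new_val) = min(-11, 29) = -11

Answer: -11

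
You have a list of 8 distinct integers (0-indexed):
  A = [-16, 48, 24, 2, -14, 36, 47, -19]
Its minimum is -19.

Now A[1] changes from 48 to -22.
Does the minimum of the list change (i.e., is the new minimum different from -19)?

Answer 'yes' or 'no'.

Old min = -19
Change: A[1] 48 -> -22
Changed element was NOT the min; min changes only if -22 < -19.
New min = -22; changed? yes

Answer: yes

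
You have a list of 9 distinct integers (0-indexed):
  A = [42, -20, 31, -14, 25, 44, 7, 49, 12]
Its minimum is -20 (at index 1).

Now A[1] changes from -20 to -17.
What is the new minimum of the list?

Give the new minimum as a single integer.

Answer: -17

Derivation:
Old min = -20 (at index 1)
Change: A[1] -20 -> -17
Changed element WAS the min. Need to check: is -17 still <= all others?
  Min of remaining elements: -14
  New min = min(-17, -14) = -17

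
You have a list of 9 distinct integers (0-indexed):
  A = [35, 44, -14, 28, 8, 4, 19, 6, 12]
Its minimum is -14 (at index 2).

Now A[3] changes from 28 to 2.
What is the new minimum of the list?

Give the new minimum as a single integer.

Old min = -14 (at index 2)
Change: A[3] 28 -> 2
Changed element was NOT the old min.
  New min = min(old_min, new_val) = min(-14, 2) = -14

Answer: -14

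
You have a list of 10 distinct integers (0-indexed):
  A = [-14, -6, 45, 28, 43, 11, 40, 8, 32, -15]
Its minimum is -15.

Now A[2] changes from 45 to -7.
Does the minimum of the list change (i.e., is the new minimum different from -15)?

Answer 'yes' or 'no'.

Old min = -15
Change: A[2] 45 -> -7
Changed element was NOT the min; min changes only if -7 < -15.
New min = -15; changed? no

Answer: no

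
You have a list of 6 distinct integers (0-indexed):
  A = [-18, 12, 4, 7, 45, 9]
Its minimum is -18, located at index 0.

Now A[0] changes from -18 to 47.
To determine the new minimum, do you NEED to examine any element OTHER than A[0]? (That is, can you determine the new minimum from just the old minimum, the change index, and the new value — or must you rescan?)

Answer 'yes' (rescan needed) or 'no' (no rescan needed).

Answer: yes

Derivation:
Old min = -18 at index 0
Change at index 0: -18 -> 47
Index 0 WAS the min and new value 47 > old min -18. Must rescan other elements to find the new min.
Needs rescan: yes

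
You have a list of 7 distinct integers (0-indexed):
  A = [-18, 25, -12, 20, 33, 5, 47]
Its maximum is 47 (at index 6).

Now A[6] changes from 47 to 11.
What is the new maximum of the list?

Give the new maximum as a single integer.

Old max = 47 (at index 6)
Change: A[6] 47 -> 11
Changed element WAS the max -> may need rescan.
  Max of remaining elements: 33
  New max = max(11, 33) = 33

Answer: 33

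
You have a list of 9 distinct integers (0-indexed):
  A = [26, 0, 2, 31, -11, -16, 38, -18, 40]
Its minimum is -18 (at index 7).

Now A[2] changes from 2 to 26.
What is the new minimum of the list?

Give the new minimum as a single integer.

Old min = -18 (at index 7)
Change: A[2] 2 -> 26
Changed element was NOT the old min.
  New min = min(old_min, new_val) = min(-18, 26) = -18

Answer: -18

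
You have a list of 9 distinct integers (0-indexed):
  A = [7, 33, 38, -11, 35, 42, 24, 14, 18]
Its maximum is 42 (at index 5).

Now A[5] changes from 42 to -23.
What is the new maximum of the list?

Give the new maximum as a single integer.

Answer: 38

Derivation:
Old max = 42 (at index 5)
Change: A[5] 42 -> -23
Changed element WAS the max -> may need rescan.
  Max of remaining elements: 38
  New max = max(-23, 38) = 38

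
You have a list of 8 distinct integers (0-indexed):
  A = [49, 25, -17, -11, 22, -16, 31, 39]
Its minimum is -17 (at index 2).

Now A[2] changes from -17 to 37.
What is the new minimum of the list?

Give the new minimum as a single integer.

Answer: -16

Derivation:
Old min = -17 (at index 2)
Change: A[2] -17 -> 37
Changed element WAS the min. Need to check: is 37 still <= all others?
  Min of remaining elements: -16
  New min = min(37, -16) = -16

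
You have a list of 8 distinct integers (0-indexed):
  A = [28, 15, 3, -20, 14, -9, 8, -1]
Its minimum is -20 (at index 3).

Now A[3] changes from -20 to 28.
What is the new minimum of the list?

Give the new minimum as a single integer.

Answer: -9

Derivation:
Old min = -20 (at index 3)
Change: A[3] -20 -> 28
Changed element WAS the min. Need to check: is 28 still <= all others?
  Min of remaining elements: -9
  New min = min(28, -9) = -9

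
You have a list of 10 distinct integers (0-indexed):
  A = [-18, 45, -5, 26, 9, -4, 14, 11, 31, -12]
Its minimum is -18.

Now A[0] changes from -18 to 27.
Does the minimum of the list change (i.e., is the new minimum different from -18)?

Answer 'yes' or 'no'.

Old min = -18
Change: A[0] -18 -> 27
Changed element was the min; new min must be rechecked.
New min = -12; changed? yes

Answer: yes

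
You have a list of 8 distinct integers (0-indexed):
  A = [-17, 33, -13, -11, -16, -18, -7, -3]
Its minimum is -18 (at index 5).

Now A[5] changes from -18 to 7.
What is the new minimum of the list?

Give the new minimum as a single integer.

Answer: -17

Derivation:
Old min = -18 (at index 5)
Change: A[5] -18 -> 7
Changed element WAS the min. Need to check: is 7 still <= all others?
  Min of remaining elements: -17
  New min = min(7, -17) = -17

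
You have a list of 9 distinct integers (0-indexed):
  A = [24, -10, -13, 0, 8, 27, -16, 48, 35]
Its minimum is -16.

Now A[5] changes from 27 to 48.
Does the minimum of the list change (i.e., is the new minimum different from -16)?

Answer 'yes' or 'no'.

Answer: no

Derivation:
Old min = -16
Change: A[5] 27 -> 48
Changed element was NOT the min; min changes only if 48 < -16.
New min = -16; changed? no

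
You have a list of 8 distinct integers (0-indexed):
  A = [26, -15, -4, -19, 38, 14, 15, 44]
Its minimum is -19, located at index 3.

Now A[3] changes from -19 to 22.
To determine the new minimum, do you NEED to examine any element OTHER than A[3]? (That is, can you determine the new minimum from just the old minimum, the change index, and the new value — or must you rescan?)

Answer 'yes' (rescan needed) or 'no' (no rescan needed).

Answer: yes

Derivation:
Old min = -19 at index 3
Change at index 3: -19 -> 22
Index 3 WAS the min and new value 22 > old min -19. Must rescan other elements to find the new min.
Needs rescan: yes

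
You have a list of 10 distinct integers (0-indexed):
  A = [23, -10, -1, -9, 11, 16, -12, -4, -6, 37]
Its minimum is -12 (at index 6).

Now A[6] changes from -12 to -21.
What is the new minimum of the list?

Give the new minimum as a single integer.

Old min = -12 (at index 6)
Change: A[6] -12 -> -21
Changed element WAS the min. Need to check: is -21 still <= all others?
  Min of remaining elements: -10
  New min = min(-21, -10) = -21

Answer: -21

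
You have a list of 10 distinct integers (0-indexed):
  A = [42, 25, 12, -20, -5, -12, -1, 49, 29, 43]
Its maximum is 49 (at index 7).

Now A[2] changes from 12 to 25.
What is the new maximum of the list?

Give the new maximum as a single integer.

Answer: 49

Derivation:
Old max = 49 (at index 7)
Change: A[2] 12 -> 25
Changed element was NOT the old max.
  New max = max(old_max, new_val) = max(49, 25) = 49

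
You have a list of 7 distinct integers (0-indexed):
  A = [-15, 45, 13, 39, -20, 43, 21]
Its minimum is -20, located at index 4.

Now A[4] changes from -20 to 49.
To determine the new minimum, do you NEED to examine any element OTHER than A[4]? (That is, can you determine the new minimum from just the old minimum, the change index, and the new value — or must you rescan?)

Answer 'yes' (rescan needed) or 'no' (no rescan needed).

Old min = -20 at index 4
Change at index 4: -20 -> 49
Index 4 WAS the min and new value 49 > old min -20. Must rescan other elements to find the new min.
Needs rescan: yes

Answer: yes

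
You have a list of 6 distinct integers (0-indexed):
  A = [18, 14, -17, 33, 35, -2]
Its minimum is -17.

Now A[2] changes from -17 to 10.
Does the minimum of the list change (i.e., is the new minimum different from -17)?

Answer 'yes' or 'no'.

Answer: yes

Derivation:
Old min = -17
Change: A[2] -17 -> 10
Changed element was the min; new min must be rechecked.
New min = -2; changed? yes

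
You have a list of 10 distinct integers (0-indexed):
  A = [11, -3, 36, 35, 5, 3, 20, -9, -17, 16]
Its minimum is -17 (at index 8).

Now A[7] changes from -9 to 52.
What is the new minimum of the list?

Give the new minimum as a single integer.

Answer: -17

Derivation:
Old min = -17 (at index 8)
Change: A[7] -9 -> 52
Changed element was NOT the old min.
  New min = min(old_min, new_val) = min(-17, 52) = -17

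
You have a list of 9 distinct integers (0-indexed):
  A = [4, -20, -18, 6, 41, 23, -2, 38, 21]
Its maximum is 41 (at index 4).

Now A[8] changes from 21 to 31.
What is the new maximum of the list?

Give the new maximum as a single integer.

Old max = 41 (at index 4)
Change: A[8] 21 -> 31
Changed element was NOT the old max.
  New max = max(old_max, new_val) = max(41, 31) = 41

Answer: 41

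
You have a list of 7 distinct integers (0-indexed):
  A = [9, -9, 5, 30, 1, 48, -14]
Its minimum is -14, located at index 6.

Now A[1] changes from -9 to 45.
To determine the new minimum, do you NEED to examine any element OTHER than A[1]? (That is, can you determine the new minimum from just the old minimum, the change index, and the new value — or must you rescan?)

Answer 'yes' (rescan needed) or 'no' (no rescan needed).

Answer: no

Derivation:
Old min = -14 at index 6
Change at index 1: -9 -> 45
Index 1 was NOT the min. New min = min(-14, 45). No rescan of other elements needed.
Needs rescan: no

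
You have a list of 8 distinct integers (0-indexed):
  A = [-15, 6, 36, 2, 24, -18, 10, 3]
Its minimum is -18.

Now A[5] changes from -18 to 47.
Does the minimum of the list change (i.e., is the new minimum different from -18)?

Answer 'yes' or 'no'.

Old min = -18
Change: A[5] -18 -> 47
Changed element was the min; new min must be rechecked.
New min = -15; changed? yes

Answer: yes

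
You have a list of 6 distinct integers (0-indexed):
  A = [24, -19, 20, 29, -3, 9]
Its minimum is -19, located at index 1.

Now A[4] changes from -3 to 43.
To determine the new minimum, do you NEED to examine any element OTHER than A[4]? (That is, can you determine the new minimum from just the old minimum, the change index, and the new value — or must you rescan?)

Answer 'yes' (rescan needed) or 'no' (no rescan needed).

Answer: no

Derivation:
Old min = -19 at index 1
Change at index 4: -3 -> 43
Index 4 was NOT the min. New min = min(-19, 43). No rescan of other elements needed.
Needs rescan: no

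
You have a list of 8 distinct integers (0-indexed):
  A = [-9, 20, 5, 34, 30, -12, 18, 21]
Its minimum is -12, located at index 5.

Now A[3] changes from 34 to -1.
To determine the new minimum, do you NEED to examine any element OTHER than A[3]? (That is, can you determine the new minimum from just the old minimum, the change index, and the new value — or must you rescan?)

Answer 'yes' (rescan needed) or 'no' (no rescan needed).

Answer: no

Derivation:
Old min = -12 at index 5
Change at index 3: 34 -> -1
Index 3 was NOT the min. New min = min(-12, -1). No rescan of other elements needed.
Needs rescan: no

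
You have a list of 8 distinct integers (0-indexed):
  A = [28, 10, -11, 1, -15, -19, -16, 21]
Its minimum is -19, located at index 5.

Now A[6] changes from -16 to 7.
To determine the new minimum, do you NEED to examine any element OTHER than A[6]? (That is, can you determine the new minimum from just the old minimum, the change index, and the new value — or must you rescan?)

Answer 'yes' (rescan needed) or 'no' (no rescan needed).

Answer: no

Derivation:
Old min = -19 at index 5
Change at index 6: -16 -> 7
Index 6 was NOT the min. New min = min(-19, 7). No rescan of other elements needed.
Needs rescan: no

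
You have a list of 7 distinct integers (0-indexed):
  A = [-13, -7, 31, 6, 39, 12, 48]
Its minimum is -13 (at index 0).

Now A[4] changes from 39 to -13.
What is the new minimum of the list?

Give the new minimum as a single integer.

Answer: -13

Derivation:
Old min = -13 (at index 0)
Change: A[4] 39 -> -13
Changed element was NOT the old min.
  New min = min(old_min, new_val) = min(-13, -13) = -13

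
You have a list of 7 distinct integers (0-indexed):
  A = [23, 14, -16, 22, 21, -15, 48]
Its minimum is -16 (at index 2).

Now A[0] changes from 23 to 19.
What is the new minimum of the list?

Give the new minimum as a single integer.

Answer: -16

Derivation:
Old min = -16 (at index 2)
Change: A[0] 23 -> 19
Changed element was NOT the old min.
  New min = min(old_min, new_val) = min(-16, 19) = -16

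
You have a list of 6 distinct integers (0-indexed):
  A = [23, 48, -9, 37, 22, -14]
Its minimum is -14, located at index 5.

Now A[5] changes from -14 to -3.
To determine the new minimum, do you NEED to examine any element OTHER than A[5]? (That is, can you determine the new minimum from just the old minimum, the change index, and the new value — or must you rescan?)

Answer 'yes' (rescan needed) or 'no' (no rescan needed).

Old min = -14 at index 5
Change at index 5: -14 -> -3
Index 5 WAS the min and new value -3 > old min -14. Must rescan other elements to find the new min.
Needs rescan: yes

Answer: yes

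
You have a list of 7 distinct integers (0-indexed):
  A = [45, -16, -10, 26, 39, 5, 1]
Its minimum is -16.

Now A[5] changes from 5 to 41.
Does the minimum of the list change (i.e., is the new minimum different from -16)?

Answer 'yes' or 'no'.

Answer: no

Derivation:
Old min = -16
Change: A[5] 5 -> 41
Changed element was NOT the min; min changes only if 41 < -16.
New min = -16; changed? no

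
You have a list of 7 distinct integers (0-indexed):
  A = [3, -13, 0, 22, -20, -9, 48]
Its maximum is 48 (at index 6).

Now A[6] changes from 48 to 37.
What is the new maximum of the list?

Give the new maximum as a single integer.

Answer: 37

Derivation:
Old max = 48 (at index 6)
Change: A[6] 48 -> 37
Changed element WAS the max -> may need rescan.
  Max of remaining elements: 22
  New max = max(37, 22) = 37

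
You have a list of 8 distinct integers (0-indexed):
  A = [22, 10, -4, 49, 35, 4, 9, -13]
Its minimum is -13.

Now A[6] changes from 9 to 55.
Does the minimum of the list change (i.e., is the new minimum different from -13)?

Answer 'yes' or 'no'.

Old min = -13
Change: A[6] 9 -> 55
Changed element was NOT the min; min changes only if 55 < -13.
New min = -13; changed? no

Answer: no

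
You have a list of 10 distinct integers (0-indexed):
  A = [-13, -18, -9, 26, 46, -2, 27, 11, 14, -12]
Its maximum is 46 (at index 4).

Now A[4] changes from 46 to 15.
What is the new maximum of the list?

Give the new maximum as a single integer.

Old max = 46 (at index 4)
Change: A[4] 46 -> 15
Changed element WAS the max -> may need rescan.
  Max of remaining elements: 27
  New max = max(15, 27) = 27

Answer: 27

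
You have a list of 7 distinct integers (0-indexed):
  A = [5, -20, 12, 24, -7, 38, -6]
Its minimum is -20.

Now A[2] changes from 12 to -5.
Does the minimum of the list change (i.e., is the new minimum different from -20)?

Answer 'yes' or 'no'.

Old min = -20
Change: A[2] 12 -> -5
Changed element was NOT the min; min changes only if -5 < -20.
New min = -20; changed? no

Answer: no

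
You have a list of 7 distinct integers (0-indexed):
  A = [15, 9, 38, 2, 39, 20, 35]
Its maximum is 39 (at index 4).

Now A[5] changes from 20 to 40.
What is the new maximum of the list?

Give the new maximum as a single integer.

Answer: 40

Derivation:
Old max = 39 (at index 4)
Change: A[5] 20 -> 40
Changed element was NOT the old max.
  New max = max(old_max, new_val) = max(39, 40) = 40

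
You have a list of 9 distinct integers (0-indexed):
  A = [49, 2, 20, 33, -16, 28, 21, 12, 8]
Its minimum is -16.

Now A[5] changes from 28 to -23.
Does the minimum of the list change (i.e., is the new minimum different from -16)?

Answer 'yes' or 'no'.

Answer: yes

Derivation:
Old min = -16
Change: A[5] 28 -> -23
Changed element was NOT the min; min changes only if -23 < -16.
New min = -23; changed? yes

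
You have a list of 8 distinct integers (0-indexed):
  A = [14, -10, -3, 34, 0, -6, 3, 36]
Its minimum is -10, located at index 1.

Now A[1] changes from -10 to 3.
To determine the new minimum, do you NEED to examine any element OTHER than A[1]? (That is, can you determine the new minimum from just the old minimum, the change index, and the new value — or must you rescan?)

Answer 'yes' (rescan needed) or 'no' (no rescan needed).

Old min = -10 at index 1
Change at index 1: -10 -> 3
Index 1 WAS the min and new value 3 > old min -10. Must rescan other elements to find the new min.
Needs rescan: yes

Answer: yes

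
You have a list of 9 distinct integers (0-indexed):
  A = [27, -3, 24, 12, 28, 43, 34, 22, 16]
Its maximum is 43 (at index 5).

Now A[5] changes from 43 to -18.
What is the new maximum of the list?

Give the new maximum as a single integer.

Old max = 43 (at index 5)
Change: A[5] 43 -> -18
Changed element WAS the max -> may need rescan.
  Max of remaining elements: 34
  New max = max(-18, 34) = 34

Answer: 34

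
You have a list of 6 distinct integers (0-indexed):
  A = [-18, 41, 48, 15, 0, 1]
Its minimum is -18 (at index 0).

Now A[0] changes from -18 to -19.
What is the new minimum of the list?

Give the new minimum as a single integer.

Answer: -19

Derivation:
Old min = -18 (at index 0)
Change: A[0] -18 -> -19
Changed element WAS the min. Need to check: is -19 still <= all others?
  Min of remaining elements: 0
  New min = min(-19, 0) = -19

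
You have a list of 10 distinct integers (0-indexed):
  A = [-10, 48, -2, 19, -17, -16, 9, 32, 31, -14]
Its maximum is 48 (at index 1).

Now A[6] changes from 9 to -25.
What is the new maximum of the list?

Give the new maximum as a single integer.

Answer: 48

Derivation:
Old max = 48 (at index 1)
Change: A[6] 9 -> -25
Changed element was NOT the old max.
  New max = max(old_max, new_val) = max(48, -25) = 48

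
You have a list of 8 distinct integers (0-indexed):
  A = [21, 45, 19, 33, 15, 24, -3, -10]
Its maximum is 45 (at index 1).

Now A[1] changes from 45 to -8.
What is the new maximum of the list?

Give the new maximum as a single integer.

Answer: 33

Derivation:
Old max = 45 (at index 1)
Change: A[1] 45 -> -8
Changed element WAS the max -> may need rescan.
  Max of remaining elements: 33
  New max = max(-8, 33) = 33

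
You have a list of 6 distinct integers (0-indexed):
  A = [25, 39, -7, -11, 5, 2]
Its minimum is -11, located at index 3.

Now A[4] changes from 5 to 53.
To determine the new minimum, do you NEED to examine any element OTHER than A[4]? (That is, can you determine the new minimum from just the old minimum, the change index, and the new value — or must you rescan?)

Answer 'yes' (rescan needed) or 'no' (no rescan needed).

Answer: no

Derivation:
Old min = -11 at index 3
Change at index 4: 5 -> 53
Index 4 was NOT the min. New min = min(-11, 53). No rescan of other elements needed.
Needs rescan: no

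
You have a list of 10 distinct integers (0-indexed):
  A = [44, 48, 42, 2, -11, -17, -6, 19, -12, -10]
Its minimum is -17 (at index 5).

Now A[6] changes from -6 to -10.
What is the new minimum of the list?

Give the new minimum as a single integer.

Answer: -17

Derivation:
Old min = -17 (at index 5)
Change: A[6] -6 -> -10
Changed element was NOT the old min.
  New min = min(old_min, new_val) = min(-17, -10) = -17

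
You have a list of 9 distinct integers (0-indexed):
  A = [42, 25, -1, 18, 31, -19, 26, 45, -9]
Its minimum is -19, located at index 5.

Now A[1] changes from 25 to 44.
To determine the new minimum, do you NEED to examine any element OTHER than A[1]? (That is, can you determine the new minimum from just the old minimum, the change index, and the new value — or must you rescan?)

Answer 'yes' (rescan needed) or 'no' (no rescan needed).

Old min = -19 at index 5
Change at index 1: 25 -> 44
Index 1 was NOT the min. New min = min(-19, 44). No rescan of other elements needed.
Needs rescan: no

Answer: no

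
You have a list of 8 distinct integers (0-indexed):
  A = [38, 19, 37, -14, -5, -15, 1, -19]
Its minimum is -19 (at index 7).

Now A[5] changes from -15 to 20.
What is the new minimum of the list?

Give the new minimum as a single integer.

Old min = -19 (at index 7)
Change: A[5] -15 -> 20
Changed element was NOT the old min.
  New min = min(old_min, new_val) = min(-19, 20) = -19

Answer: -19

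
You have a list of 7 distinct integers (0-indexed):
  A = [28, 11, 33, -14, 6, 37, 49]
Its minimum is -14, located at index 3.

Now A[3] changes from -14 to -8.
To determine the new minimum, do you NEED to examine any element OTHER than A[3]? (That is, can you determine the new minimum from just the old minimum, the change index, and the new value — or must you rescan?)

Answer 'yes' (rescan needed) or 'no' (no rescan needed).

Answer: yes

Derivation:
Old min = -14 at index 3
Change at index 3: -14 -> -8
Index 3 WAS the min and new value -8 > old min -14. Must rescan other elements to find the new min.
Needs rescan: yes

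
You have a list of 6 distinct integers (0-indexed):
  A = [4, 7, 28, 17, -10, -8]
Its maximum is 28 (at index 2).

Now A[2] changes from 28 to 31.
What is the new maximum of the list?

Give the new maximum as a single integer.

Answer: 31

Derivation:
Old max = 28 (at index 2)
Change: A[2] 28 -> 31
Changed element WAS the max -> may need rescan.
  Max of remaining elements: 17
  New max = max(31, 17) = 31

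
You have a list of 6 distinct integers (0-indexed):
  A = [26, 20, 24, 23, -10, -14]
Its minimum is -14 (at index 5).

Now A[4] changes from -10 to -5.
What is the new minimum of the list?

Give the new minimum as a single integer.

Answer: -14

Derivation:
Old min = -14 (at index 5)
Change: A[4] -10 -> -5
Changed element was NOT the old min.
  New min = min(old_min, new_val) = min(-14, -5) = -14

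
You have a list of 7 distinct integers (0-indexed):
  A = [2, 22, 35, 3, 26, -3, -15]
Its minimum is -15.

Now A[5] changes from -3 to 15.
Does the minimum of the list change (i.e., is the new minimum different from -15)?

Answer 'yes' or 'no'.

Answer: no

Derivation:
Old min = -15
Change: A[5] -3 -> 15
Changed element was NOT the min; min changes only if 15 < -15.
New min = -15; changed? no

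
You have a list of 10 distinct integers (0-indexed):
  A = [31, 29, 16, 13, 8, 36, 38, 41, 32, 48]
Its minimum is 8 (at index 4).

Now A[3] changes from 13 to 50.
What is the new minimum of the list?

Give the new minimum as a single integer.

Answer: 8

Derivation:
Old min = 8 (at index 4)
Change: A[3] 13 -> 50
Changed element was NOT the old min.
  New min = min(old_min, new_val) = min(8, 50) = 8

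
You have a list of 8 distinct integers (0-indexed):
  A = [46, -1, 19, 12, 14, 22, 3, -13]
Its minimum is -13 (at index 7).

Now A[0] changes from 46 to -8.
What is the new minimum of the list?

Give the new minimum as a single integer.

Old min = -13 (at index 7)
Change: A[0] 46 -> -8
Changed element was NOT the old min.
  New min = min(old_min, new_val) = min(-13, -8) = -13

Answer: -13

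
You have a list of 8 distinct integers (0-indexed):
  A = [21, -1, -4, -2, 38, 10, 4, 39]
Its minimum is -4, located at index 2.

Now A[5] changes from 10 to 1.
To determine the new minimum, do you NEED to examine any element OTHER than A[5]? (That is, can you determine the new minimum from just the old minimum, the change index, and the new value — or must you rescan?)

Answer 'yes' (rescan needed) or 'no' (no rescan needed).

Answer: no

Derivation:
Old min = -4 at index 2
Change at index 5: 10 -> 1
Index 5 was NOT the min. New min = min(-4, 1). No rescan of other elements needed.
Needs rescan: no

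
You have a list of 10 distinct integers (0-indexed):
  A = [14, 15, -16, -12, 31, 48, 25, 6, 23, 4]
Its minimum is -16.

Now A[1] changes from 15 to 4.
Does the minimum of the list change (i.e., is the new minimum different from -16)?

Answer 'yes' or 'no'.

Answer: no

Derivation:
Old min = -16
Change: A[1] 15 -> 4
Changed element was NOT the min; min changes only if 4 < -16.
New min = -16; changed? no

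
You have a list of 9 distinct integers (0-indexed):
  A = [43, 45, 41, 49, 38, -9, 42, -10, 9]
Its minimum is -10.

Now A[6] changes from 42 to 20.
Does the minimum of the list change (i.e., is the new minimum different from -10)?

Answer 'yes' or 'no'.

Old min = -10
Change: A[6] 42 -> 20
Changed element was NOT the min; min changes only if 20 < -10.
New min = -10; changed? no

Answer: no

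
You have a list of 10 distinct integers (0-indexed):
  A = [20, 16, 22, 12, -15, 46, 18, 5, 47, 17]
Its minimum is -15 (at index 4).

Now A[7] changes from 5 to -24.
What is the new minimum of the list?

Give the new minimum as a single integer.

Old min = -15 (at index 4)
Change: A[7] 5 -> -24
Changed element was NOT the old min.
  New min = min(old_min, new_val) = min(-15, -24) = -24

Answer: -24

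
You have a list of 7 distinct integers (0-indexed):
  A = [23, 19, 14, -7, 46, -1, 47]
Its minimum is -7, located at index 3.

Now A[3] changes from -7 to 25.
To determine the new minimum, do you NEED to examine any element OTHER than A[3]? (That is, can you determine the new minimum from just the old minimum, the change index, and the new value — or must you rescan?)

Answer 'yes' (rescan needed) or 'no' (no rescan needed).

Answer: yes

Derivation:
Old min = -7 at index 3
Change at index 3: -7 -> 25
Index 3 WAS the min and new value 25 > old min -7. Must rescan other elements to find the new min.
Needs rescan: yes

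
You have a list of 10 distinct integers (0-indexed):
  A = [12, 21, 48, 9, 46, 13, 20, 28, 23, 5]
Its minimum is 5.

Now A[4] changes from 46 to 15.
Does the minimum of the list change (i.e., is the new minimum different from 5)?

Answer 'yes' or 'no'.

Old min = 5
Change: A[4] 46 -> 15
Changed element was NOT the min; min changes only if 15 < 5.
New min = 5; changed? no

Answer: no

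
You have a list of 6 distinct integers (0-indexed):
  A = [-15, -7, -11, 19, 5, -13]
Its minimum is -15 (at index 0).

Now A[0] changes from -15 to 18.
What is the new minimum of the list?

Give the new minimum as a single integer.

Old min = -15 (at index 0)
Change: A[0] -15 -> 18
Changed element WAS the min. Need to check: is 18 still <= all others?
  Min of remaining elements: -13
  New min = min(18, -13) = -13

Answer: -13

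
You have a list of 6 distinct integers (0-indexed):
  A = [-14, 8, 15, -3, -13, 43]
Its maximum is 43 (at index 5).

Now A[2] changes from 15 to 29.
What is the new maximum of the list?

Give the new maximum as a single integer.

Old max = 43 (at index 5)
Change: A[2] 15 -> 29
Changed element was NOT the old max.
  New max = max(old_max, new_val) = max(43, 29) = 43

Answer: 43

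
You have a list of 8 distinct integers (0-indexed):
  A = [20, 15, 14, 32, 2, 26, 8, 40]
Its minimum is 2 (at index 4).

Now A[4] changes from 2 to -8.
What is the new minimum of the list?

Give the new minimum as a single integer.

Answer: -8

Derivation:
Old min = 2 (at index 4)
Change: A[4] 2 -> -8
Changed element WAS the min. Need to check: is -8 still <= all others?
  Min of remaining elements: 8
  New min = min(-8, 8) = -8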